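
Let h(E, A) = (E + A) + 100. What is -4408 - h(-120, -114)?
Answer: -4274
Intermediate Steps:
h(E, A) = 100 + A + E (h(E, A) = (A + E) + 100 = 100 + A + E)
-4408 - h(-120, -114) = -4408 - (100 - 114 - 120) = -4408 - 1*(-134) = -4408 + 134 = -4274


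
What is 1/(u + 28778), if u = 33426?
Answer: 1/62204 ≈ 1.6076e-5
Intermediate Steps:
1/(u + 28778) = 1/(33426 + 28778) = 1/62204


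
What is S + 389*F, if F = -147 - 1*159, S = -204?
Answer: -119238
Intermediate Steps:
F = -306 (F = -147 - 159 = -306)
S + 389*F = -204 + 389*(-306) = -204 - 119034 = -119238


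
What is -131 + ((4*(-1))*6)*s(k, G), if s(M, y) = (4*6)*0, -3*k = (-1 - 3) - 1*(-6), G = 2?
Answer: -131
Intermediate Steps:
k = -⅔ (k = -((-1 - 3) - 1*(-6))/3 = -(-4 + 6)/3 = -⅓*2 = -⅔ ≈ -0.66667)
s(M, y) = 0 (s(M, y) = 24*0 = 0)
-131 + ((4*(-1))*6)*s(k, G) = -131 + ((4*(-1))*6)*0 = -131 - 4*6*0 = -131 - 24*0 = -131 + 0 = -131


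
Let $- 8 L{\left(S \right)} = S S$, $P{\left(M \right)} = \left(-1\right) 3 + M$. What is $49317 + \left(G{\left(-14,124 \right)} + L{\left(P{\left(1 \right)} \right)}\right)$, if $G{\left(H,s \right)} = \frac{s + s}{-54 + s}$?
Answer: $\frac{3452403}{70} \approx 49320.0$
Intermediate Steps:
$P{\left(M \right)} = -3 + M$
$L{\left(S \right)} = - \frac{S^{2}}{8}$ ($L{\left(S \right)} = - \frac{S S}{8} = - \frac{S^{2}}{8}$)
$G{\left(H,s \right)} = \frac{2 s}{-54 + s}$
$49317 + \left(G{\left(-14,124 \right)} + L{\left(P{\left(1 \right)} \right)}\right) = 49317 + \left(2 \cdot 124 \frac{1}{-54 + 124} - \frac{\left(-3 + 1\right)^{2}}{8}\right) = 49317 + \left(2 \cdot 124 \cdot \frac{1}{70} - \frac{\left(-2\right)^{2}}{8}\right) = 49317 + \left(2 \cdot 124 \cdot \frac{1}{70} - \frac{1}{2}\right) = 49317 + \left(\frac{124}{35} - \frac{1}{2}\right) = 49317 + \frac{213}{70} = \frac{3452403}{70}$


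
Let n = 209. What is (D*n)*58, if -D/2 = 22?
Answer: -533368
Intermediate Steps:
D = -44 (D = -2*22 = -44)
(D*n)*58 = -44*209*58 = -9196*58 = -533368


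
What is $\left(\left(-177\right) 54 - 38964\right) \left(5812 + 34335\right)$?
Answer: $-1948012734$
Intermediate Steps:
$\left(\left(-177\right) 54 - 38964\right) \left(5812 + 34335\right) = \left(-9558 - 38964\right) 40147 = \left(-48522\right) 40147 = -1948012734$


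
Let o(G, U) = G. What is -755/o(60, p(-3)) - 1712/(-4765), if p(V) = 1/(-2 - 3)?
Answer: -698971/57180 ≈ -12.224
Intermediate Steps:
p(V) = -1/5 (p(V) = 1/(-5) = -1/5)
-755/o(60, p(-3)) - 1712/(-4765) = -755/60 - 1712/(-4765) = -755*1/60 - 1712*(-1/4765) = -151/12 + 1712/4765 = -698971/57180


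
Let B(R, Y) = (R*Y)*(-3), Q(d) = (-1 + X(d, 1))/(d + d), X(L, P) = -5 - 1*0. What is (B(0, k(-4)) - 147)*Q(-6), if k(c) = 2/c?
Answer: -147/2 ≈ -73.500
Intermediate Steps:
X(L, P) = -5 (X(L, P) = -5 + 0 = -5)
Q(d) = -3/d (Q(d) = (-1 - 5)/(d + d) = -6*1/(2*d) = -3/d)
B(R, Y) = -3*R*Y
(B(0, k(-4)) - 147)*Q(-6) = (-3*0*2/(-4) - 147)*(-3/(-6)) = (-3*0*2*(-¼) - 147)*(-3*(-⅙)) = (-3*0*(-½) - 147)*(½) = (0 - 147)*(½) = -147*½ = -147/2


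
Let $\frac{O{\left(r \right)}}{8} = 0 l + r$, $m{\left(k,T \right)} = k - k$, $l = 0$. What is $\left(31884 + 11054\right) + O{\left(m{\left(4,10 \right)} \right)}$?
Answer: $42938$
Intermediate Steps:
$m{\left(k,T \right)} = 0$
$O{\left(r \right)} = 8 r$ ($O{\left(r \right)} = 8 \left(0 \cdot 0 + r\right) = 8 \left(0 + r\right) = 8 r$)
$\left(31884 + 11054\right) + O{\left(m{\left(4,10 \right)} \right)} = \left(31884 + 11054\right) + 8 \cdot 0 = 42938 + 0 = 42938$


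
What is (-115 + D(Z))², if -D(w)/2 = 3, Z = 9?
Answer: 14641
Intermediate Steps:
D(w) = -6 (D(w) = -2*3 = -6)
(-115 + D(Z))² = (-115 - 6)² = (-121)² = 14641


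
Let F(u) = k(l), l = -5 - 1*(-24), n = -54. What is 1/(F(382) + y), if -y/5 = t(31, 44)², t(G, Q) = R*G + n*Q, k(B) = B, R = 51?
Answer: -1/3160106 ≈ -3.1645e-7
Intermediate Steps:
l = 19 (l = -5 + 24 = 19)
t(G, Q) = -54*Q + 51*G (t(G, Q) = 51*G - 54*Q = -54*Q + 51*G)
F(u) = 19
y = -3160125 (y = -5*(-54*44 + 51*31)² = -5*(-2376 + 1581)² = -5*(-795)² = -5*632025 = -3160125)
1/(F(382) + y) = 1/(19 - 3160125) = 1/(-3160106) = -1/3160106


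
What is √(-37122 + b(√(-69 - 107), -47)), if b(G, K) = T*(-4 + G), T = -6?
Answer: √(-37098 - 24*I*√11) ≈ 0.207 - 192.61*I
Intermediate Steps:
b(G, K) = 24 - 6*G (b(G, K) = -6*(-4 + G) = 24 - 6*G)
√(-37122 + b(√(-69 - 107), -47)) = √(-37122 + (24 - 6*√(-69 - 107))) = √(-37122 + (24 - 24*I*√11)) = √(-37098 - 24*I*√11)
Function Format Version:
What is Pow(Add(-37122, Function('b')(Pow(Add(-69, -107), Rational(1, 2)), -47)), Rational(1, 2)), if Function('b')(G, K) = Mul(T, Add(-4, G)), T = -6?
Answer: Pow(Add(-37098, Mul(-24, I, Pow(11, Rational(1, 2)))), Rational(1, 2)) ≈ Add(0.207, Mul(-192.61, I))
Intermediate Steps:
Function('b')(G, K) = Add(24, Mul(-6, G)) (Function('b')(G, K) = Mul(-6, Add(-4, G)) = Add(24, Mul(-6, G)))
Pow(Add(-37122, Function('b')(Pow(Add(-69, -107), Rational(1, 2)), -47)), Rational(1, 2)) = Pow(Add(-37122, Add(24, Mul(-6, Pow(Add(-69, -107), Rational(1, 2))))), Rational(1, 2)) = Pow(Add(-37122, Add(24, Mul(-6, Pow(-176, Rational(1, 2))))), Rational(1, 2)) = Pow(Add(-37122, Add(24, Mul(-6, Mul(4, I, Pow(11, Rational(1, 2)))))), Rational(1, 2)) = Pow(Add(-37122, Add(24, Mul(-24, I, Pow(11, Rational(1, 2))))), Rational(1, 2)) = Pow(Add(-37098, Mul(-24, I, Pow(11, Rational(1, 2)))), Rational(1, 2))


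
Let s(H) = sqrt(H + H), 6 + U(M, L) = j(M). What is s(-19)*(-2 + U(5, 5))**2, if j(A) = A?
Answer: 9*I*sqrt(38) ≈ 55.48*I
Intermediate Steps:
U(M, L) = -6 + M
s(H) = sqrt(2)*sqrt(H) (s(H) = sqrt(2*H) = sqrt(2)*sqrt(H))
s(-19)*(-2 + U(5, 5))**2 = (sqrt(2)*sqrt(-19))*(-2 + (-6 + 5))**2 = (sqrt(2)*(I*sqrt(19)))*(-2 - 1)**2 = (I*sqrt(38))*(-3)**2 = (I*sqrt(38))*9 = 9*I*sqrt(38)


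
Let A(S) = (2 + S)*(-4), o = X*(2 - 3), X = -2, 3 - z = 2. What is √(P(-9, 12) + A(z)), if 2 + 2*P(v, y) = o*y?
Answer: I ≈ 1.0*I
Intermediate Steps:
z = 1 (z = 3 - 1*2 = 3 - 2 = 1)
o = 2 (o = -2*(2 - 3) = -2*(-1) = 2)
P(v, y) = -1 + y (P(v, y) = -1 + (2*y)/2 = -1 + y)
A(S) = -8 - 4*S
√(P(-9, 12) + A(z)) = √((-1 + 12) + (-8 - 4*1)) = √(11 + (-8 - 4)) = √(11 - 12) = √(-1) = I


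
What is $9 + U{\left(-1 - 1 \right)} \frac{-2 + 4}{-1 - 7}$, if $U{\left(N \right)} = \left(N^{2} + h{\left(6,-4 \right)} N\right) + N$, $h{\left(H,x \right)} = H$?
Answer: $\frac{23}{2} \approx 11.5$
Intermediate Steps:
$U{\left(N \right)} = N^{2} + 7 N$ ($U{\left(N \right)} = \left(N^{2} + 6 N\right) + N = N^{2} + 7 N$)
$9 + U{\left(-1 - 1 \right)} \frac{-2 + 4}{-1 - 7} = 9 + \left(-1 - 1\right) \left(7 - 2\right) \frac{-2 + 4}{-1 - 7} = 9 + \left(-1 - 1\right) \left(7 - 2\right) \frac{2}{-8} = 9 + - 2 \left(7 - 2\right) 2 \left(- \frac{1}{8}\right) = 9 + \left(-2\right) 5 \left(- \frac{1}{4}\right) = 9 - - \frac{5}{2} = 9 + \frac{5}{2} = \frac{23}{2}$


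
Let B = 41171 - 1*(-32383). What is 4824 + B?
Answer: 78378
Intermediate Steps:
B = 73554 (B = 41171 + 32383 = 73554)
4824 + B = 4824 + 73554 = 78378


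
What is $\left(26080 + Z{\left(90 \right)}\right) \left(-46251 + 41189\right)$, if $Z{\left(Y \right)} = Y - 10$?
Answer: $-132421920$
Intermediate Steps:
$Z{\left(Y \right)} = -10 + Y$
$\left(26080 + Z{\left(90 \right)}\right) \left(-46251 + 41189\right) = \left(26080 + \left(-10 + 90\right)\right) \left(-46251 + 41189\right) = \left(26080 + 80\right) \left(-5062\right) = 26160 \left(-5062\right) = -132421920$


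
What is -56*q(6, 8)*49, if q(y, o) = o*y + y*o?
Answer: -263424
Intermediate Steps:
q(y, o) = 2*o*y (q(y, o) = o*y + o*y = 2*o*y)
-56*q(6, 8)*49 = -112*8*6*49 = -56*96*49 = -5376*49 = -263424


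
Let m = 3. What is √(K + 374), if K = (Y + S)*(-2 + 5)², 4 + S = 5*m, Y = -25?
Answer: 2*√62 ≈ 15.748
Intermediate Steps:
S = 11 (S = -4 + 5*3 = -4 + 15 = 11)
K = -126 (K = (-25 + 11)*(-2 + 5)² = -14*3² = -14*9 = -126)
√(K + 374) = √(-126 + 374) = √248 = 2*√62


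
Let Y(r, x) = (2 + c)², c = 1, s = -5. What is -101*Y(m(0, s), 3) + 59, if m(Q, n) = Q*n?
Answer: -850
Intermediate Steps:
Y(r, x) = 9 (Y(r, x) = (2 + 1)² = 3² = 9)
-101*Y(m(0, s), 3) + 59 = -101*9 + 59 = -909 + 59 = -850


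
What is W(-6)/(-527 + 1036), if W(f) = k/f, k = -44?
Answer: 22/1527 ≈ 0.014407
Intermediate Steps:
W(f) = -44/f
W(-6)/(-527 + 1036) = (-44/(-6))/(-527 + 1036) = -44*(-⅙)/509 = (22/3)*(1/509) = 22/1527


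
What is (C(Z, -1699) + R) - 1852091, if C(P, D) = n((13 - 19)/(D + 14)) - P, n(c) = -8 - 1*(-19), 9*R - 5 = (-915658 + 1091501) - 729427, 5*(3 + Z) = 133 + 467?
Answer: -17223352/9 ≈ -1.9137e+6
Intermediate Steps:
Z = 117 (Z = -3 + (133 + 467)/5 = -3 + (⅕)*600 = -3 + 120 = 117)
R = -553579/9 (R = 5/9 + ((-915658 + 1091501) - 729427)/9 = 5/9 + (175843 - 729427)/9 = 5/9 + (⅑)*(-553584) = 5/9 - 184528/3 = -553579/9 ≈ -61509.)
n(c) = 11 (n(c) = -8 + 19 = 11)
C(P, D) = 11 - P
(C(Z, -1699) + R) - 1852091 = ((11 - 1*117) - 553579/9) - 1852091 = ((11 - 117) - 553579/9) - 1852091 = (-106 - 553579/9) - 1852091 = -554533/9 - 1852091 = -17223352/9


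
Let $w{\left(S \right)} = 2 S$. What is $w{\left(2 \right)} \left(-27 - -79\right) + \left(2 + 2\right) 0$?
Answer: $208$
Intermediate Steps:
$w{\left(2 \right)} \left(-27 - -79\right) + \left(2 + 2\right) 0 = 2 \cdot 2 \left(-27 - -79\right) + \left(2 + 2\right) 0 = 4 \left(-27 + 79\right) + 4 \cdot 0 = 4 \cdot 52 + 0 = 208 + 0 = 208$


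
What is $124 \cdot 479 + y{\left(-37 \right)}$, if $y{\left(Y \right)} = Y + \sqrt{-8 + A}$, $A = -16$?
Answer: $59359 + 2 i \sqrt{6} \approx 59359.0 + 4.899 i$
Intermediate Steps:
$y{\left(Y \right)} = Y + 2 i \sqrt{6}$ ($y{\left(Y \right)} = Y + \sqrt{-8 - 16} = Y + \sqrt{-24} = Y + 2 i \sqrt{6}$)
$124 \cdot 479 + y{\left(-37 \right)} = 124 \cdot 479 - \left(37 - 2 i \sqrt{6}\right) = 59396 - \left(37 - 2 i \sqrt{6}\right) = 59359 + 2 i \sqrt{6}$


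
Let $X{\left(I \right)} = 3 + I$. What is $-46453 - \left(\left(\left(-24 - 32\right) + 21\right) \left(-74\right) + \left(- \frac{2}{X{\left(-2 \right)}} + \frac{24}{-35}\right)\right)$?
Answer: $- \frac{1716411}{35} \approx -49040.0$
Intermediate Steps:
$-46453 - \left(\left(\left(-24 - 32\right) + 21\right) \left(-74\right) + \left(- \frac{2}{X{\left(-2 \right)}} + \frac{24}{-35}\right)\right) = -46453 - \left(\left(\left(-24 - 32\right) + 21\right) \left(-74\right) + \left(- \frac{2}{3 - 2} + \frac{24}{-35}\right)\right) = -46453 - \left(\left(-56 + 21\right) \left(-74\right) + \left(- \frac{2}{1} + 24 \left(- \frac{1}{35}\right)\right)\right) = -46453 - \left(\left(-35\right) \left(-74\right) - \frac{94}{35}\right) = -46453 - \left(2590 - \frac{94}{35}\right) = -46453 - \frac{90556}{35} = - \frac{1716411}{35}$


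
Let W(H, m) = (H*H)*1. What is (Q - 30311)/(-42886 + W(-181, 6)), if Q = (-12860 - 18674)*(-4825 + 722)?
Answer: -43117897/3375 ≈ -12776.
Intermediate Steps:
Q = 129384002 (Q = -31534*(-4103) = 129384002)
W(H, m) = H² (W(H, m) = H²*1 = H²)
(Q - 30311)/(-42886 + W(-181, 6)) = (129384002 - 30311)/(-42886 + (-181)²) = 129353691/(-42886 + 32761) = 129353691/(-10125) = 129353691*(-1/10125) = -43117897/3375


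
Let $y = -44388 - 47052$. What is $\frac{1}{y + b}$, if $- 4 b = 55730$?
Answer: $- \frac{2}{210745} \approx -9.4901 \cdot 10^{-6}$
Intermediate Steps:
$b = - \frac{27865}{2}$ ($b = \left(- \frac{1}{4}\right) 55730 = - \frac{27865}{2} \approx -13933.0$)
$y = -91440$
$\frac{1}{y + b} = \frac{1}{-91440 - \frac{27865}{2}} = \frac{1}{- \frac{210745}{2}} = - \frac{2}{210745}$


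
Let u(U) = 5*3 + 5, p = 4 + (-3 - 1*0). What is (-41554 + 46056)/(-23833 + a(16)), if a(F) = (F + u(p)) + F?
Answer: -4502/23781 ≈ -0.18931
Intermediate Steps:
p = 1 (p = 4 + (-3 + 0) = 4 - 3 = 1)
u(U) = 20 (u(U) = 15 + 5 = 20)
a(F) = 20 + 2*F (a(F) = (F + 20) + F = (20 + F) + F = 20 + 2*F)
(-41554 + 46056)/(-23833 + a(16)) = (-41554 + 46056)/(-23833 + (20 + 2*16)) = 4502/(-23833 + (20 + 32)) = 4502/(-23833 + 52) = 4502/(-23781) = 4502*(-1/23781) = -4502/23781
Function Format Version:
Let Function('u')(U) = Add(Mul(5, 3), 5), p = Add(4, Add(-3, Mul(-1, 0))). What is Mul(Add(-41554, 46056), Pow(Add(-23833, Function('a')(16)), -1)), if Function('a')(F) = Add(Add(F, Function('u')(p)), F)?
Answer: Rational(-4502, 23781) ≈ -0.18931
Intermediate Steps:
p = 1 (p = Add(4, Add(-3, 0)) = Add(4, -3) = 1)
Function('u')(U) = 20 (Function('u')(U) = Add(15, 5) = 20)
Function('a')(F) = Add(20, Mul(2, F)) (Function('a')(F) = Add(Add(F, 20), F) = Add(Add(20, F), F) = Add(20, Mul(2, F)))
Mul(Add(-41554, 46056), Pow(Add(-23833, Function('a')(16)), -1)) = Mul(Add(-41554, 46056), Pow(Add(-23833, Add(20, Mul(2, 16))), -1)) = Mul(4502, Pow(Add(-23833, Add(20, 32)), -1)) = Mul(4502, Pow(Add(-23833, 52), -1)) = Mul(4502, Pow(-23781, -1)) = Mul(4502, Rational(-1, 23781)) = Rational(-4502, 23781)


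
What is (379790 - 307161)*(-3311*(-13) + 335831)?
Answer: 27517239746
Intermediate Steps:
(379790 - 307161)*(-3311*(-13) + 335831) = 72629*(43043 + 335831) = 72629*378874 = 27517239746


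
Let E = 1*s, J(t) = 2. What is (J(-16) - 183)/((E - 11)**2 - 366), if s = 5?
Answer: 181/330 ≈ 0.54848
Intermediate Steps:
E = 5 (E = 1*5 = 5)
(J(-16) - 183)/((E - 11)**2 - 366) = (2 - 183)/((5 - 11)**2 - 366) = -181/((-6)**2 - 366) = -181/(36 - 366) = -181/(-330) = -181*(-1/330) = 181/330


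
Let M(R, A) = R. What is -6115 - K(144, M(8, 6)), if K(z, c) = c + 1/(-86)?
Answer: -526577/86 ≈ -6123.0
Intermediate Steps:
K(z, c) = -1/86 + c (K(z, c) = c - 1/86 = -1/86 + c)
-6115 - K(144, M(8, 6)) = -6115 - (-1/86 + 8) = -6115 - 1*687/86 = -6115 - 687/86 = -526577/86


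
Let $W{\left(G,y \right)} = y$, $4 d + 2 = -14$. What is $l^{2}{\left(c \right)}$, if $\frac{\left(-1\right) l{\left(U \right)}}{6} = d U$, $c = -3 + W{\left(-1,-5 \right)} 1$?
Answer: $36864$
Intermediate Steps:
$d = -4$ ($d = - \frac{1}{2} + \frac{1}{4} \left(-14\right) = - \frac{1}{2} - \frac{7}{2} = -4$)
$c = -8$ ($c = -3 - 5 = -8$)
$l{\left(U \right)} = 24 U$ ($l{\left(U \right)} = - 6 \left(- 4 U\right) = 24 U$)
$l^{2}{\left(c \right)} = \left(24 \left(-8\right)\right)^{2} = \left(-192\right)^{2} = 36864$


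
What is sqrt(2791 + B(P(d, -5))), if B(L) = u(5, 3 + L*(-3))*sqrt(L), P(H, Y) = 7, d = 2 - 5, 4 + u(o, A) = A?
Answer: sqrt(2791 - 22*sqrt(7)) ≈ 52.276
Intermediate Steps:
u(o, A) = -4 + A
d = -3
B(L) = sqrt(L)*(-1 - 3*L) (B(L) = (-4 + (3 + L*(-3)))*sqrt(L) = (-4 + (3 - 3*L))*sqrt(L) = (-1 - 3*L)*sqrt(L) = sqrt(L)*(-1 - 3*L))
sqrt(2791 + B(P(d, -5))) = sqrt(2791 + sqrt(7)*(-1 - 3*7)) = sqrt(2791 + sqrt(7)*(-1 - 21)) = sqrt(2791 + sqrt(7)*(-22)) = sqrt(2791 - 22*sqrt(7))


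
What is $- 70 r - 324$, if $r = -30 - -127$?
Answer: $-7114$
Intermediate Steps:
$r = 97$ ($r = -30 + 127 = 97$)
$- 70 r - 324 = \left(-70\right) 97 - 324 = -6790 - 324 = -7114$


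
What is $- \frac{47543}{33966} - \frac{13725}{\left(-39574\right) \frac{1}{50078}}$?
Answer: $\frac{11671824167309}{672085242} \approx 17367.0$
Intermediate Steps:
$- \frac{47543}{33966} - \frac{13725}{\left(-39574\right) \frac{1}{50078}} = \left(-47543\right) \frac{1}{33966} - \frac{13725}{\left(-39574\right) \frac{1}{50078}} = - \frac{47543}{33966} - \frac{13725}{- \frac{19787}{25039}} = - \frac{47543}{33966} - - \frac{343660275}{19787} = - \frac{47543}{33966} + \frac{343660275}{19787} = \frac{11671824167309}{672085242}$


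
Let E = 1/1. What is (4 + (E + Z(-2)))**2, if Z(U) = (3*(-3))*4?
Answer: 961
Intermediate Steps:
E = 1
Z(U) = -36 (Z(U) = -9*4 = -36)
(4 + (E + Z(-2)))**2 = (4 + (1 - 36))**2 = (4 - 35)**2 = (-31)**2 = 961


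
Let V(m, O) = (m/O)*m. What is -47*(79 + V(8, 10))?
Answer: -20069/5 ≈ -4013.8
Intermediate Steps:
V(m, O) = m**2/O
-47*(79 + V(8, 10)) = -47*(79 + 8**2/10) = -47*(79 + (1/10)*64) = -47*(79 + 32/5) = -47*427/5 = -20069/5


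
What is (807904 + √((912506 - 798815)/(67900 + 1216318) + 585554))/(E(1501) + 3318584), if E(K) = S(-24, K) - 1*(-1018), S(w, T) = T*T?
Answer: 807904/5572603 + √965705096438392934/7156437079454 ≈ 0.14512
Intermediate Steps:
S(w, T) = T²
E(K) = 1018 + K² (E(K) = K² - 1*(-1018) = K² + 1018 = 1018 + K²)
(807904 + √((912506 - 798815)/(67900 + 1216318) + 585554))/(E(1501) + 3318584) = (807904 + √((912506 - 798815)/(67900 + 1216318) + 585554))/((1018 + 1501²) + 3318584) = (807904 + √(113691/1284218 + 585554))/((1018 + 2253001) + 3318584) = (807904 + √(113691*(1/1284218) + 585554))/(2254019 + 3318584) = (807904 + √(113691/1284218 + 585554))/5572603 = (807904 + √(751979100463/1284218))*(1/5572603) = (807904 + √965705096438392934/1284218)*(1/5572603) = 807904/5572603 + √965705096438392934/7156437079454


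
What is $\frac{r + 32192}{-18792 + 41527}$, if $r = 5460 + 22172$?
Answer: $\frac{59824}{22735} \approx 2.6314$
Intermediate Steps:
$r = 27632$
$\frac{r + 32192}{-18792 + 41527} = \frac{27632 + 32192}{-18792 + 41527} = \frac{59824}{22735}$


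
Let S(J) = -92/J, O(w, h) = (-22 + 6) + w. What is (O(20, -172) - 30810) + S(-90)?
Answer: -1386224/45 ≈ -30805.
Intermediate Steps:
O(w, h) = -16 + w
(O(20, -172) - 30810) + S(-90) = ((-16 + 20) - 30810) - 92/(-90) = (4 - 30810) - 92*(-1/90) = -30806 + 46/45 = -1386224/45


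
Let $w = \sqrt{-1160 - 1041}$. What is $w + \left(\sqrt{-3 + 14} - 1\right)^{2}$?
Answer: $\left(1 - \sqrt{11}\right)^{2} + i \sqrt{2201} \approx 5.3668 + 46.915 i$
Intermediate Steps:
$w = i \sqrt{2201}$ ($w = \sqrt{-2201} = i \sqrt{2201} \approx 46.915 i$)
$w + \left(\sqrt{-3 + 14} - 1\right)^{2} = i \sqrt{2201} + \left(\sqrt{-3 + 14} - 1\right)^{2} = i \sqrt{2201} + \left(\sqrt{11} - 1\right)^{2} = i \sqrt{2201} + \left(-1 + \sqrt{11}\right)^{2} = \left(-1 + \sqrt{11}\right)^{2} + i \sqrt{2201}$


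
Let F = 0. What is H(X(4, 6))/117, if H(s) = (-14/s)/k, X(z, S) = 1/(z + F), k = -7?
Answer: 8/117 ≈ 0.068376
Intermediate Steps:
X(z, S) = 1/z (X(z, S) = 1/(z + 0) = 1/z)
H(s) = 2/s (H(s) = -14/s/(-7) = -14/s*(-⅐) = 2/s)
H(X(4, 6))/117 = (2/(1/4))/117 = (2/(¼))*(1/117) = (2*4)*(1/117) = 8*(1/117) = 8/117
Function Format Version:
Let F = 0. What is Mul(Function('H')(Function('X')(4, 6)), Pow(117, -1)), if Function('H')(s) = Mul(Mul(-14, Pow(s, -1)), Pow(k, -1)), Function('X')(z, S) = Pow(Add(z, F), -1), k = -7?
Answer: Rational(8, 117) ≈ 0.068376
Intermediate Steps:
Function('X')(z, S) = Pow(z, -1) (Function('X')(z, S) = Pow(Add(z, 0), -1) = Pow(z, -1))
Function('H')(s) = Mul(2, Pow(s, -1)) (Function('H')(s) = Mul(Mul(-14, Pow(s, -1)), Pow(-7, -1)) = Mul(Mul(-14, Pow(s, -1)), Rational(-1, 7)) = Mul(2, Pow(s, -1)))
Mul(Function('H')(Function('X')(4, 6)), Pow(117, -1)) = Mul(Mul(2, Pow(Pow(4, -1), -1)), Pow(117, -1)) = Mul(Mul(2, Pow(Rational(1, 4), -1)), Rational(1, 117)) = Mul(Mul(2, 4), Rational(1, 117)) = Mul(8, Rational(1, 117)) = Rational(8, 117)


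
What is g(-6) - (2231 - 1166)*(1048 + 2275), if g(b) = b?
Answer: -3539001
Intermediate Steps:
g(-6) - (2231 - 1166)*(1048 + 2275) = -6 - (2231 - 1166)*(1048 + 2275) = -6 - 1065*3323 = -6 - 1*3538995 = -6 - 3538995 = -3539001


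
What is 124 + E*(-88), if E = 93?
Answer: -8060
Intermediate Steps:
124 + E*(-88) = 124 + 93*(-88) = 124 - 8184 = -8060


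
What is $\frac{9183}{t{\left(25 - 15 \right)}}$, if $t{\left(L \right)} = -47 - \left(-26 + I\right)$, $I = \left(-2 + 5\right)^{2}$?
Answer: $- \frac{3061}{10} \approx -306.1$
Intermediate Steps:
$I = 9$ ($I = 3^{2} = 9$)
$t{\left(L \right)} = -30$ ($t{\left(L \right)} = -47 + \left(26 - 9\right) = -47 + 17 = -30$)
$\frac{9183}{t{\left(25 - 15 \right)}} = \frac{9183}{-30} = 9183 \left(- \frac{1}{30}\right) = - \frac{3061}{10}$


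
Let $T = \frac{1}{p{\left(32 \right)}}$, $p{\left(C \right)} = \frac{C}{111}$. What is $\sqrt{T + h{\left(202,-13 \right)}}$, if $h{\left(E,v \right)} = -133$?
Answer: $\frac{i \sqrt{8290}}{8} \approx 11.381 i$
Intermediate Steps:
$p{\left(C \right)} = \frac{C}{111}$ ($p{\left(C \right)} = C \frac{1}{111} = \frac{C}{111}$)
$T = \frac{111}{32}$ ($T = \frac{1}{\frac{1}{111} \cdot 32} = \frac{1}{\frac{32}{111}} = \frac{111}{32} \approx 3.4688$)
$\sqrt{T + h{\left(202,-13 \right)}} = \sqrt{\frac{111}{32} - 133} = \sqrt{- \frac{4145}{32}} = \frac{i \sqrt{8290}}{8}$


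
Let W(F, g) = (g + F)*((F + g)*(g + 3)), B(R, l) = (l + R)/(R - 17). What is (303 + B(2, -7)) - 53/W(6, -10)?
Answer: 102079/336 ≈ 303.81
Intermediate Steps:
B(R, l) = (R + l)/(-17 + R)
W(F, g) = (F + g)**2*(3 + g) (W(F, g) = (F + g)*((F + g)*(3 + g)) = (F + g)*((3 + g)*(F + g)) = (F + g)**2*(3 + g))
(303 + B(2, -7)) - 53/W(6, -10) = (303 + (2 - 7)/(-17 + 2)) - 53*1/((3 - 10)*(6 - 10)**2) = (303 - 5/(-15)) - 53/((-4)**2*(-7)) = (303 - 1/15*(-5)) - 53/(16*(-7)) = (303 + 1/3) - 53/(-112) = 910/3 - 53*(-1/112) = 910/3 + 53/112 = 102079/336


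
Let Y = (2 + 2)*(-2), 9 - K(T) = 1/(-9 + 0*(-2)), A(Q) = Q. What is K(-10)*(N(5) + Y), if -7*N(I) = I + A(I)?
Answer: -1804/21 ≈ -85.905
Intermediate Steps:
K(T) = 82/9 (K(T) = 9 - 1/(-9 + 0*(-2)) = 9 - 1/(-9 + 0) = 9 - 1/(-9) = 9 - 1*(-⅑) = 9 + ⅑ = 82/9)
N(I) = -2*I/7 (N(I) = -(I + I)/7 = -2*I/7)
Y = -8 (Y = 4*(-2) = -8)
K(-10)*(N(5) + Y) = 82*(-2/7*5 - 8)/9 = 82*(-10/7 - 8)/9 = (82/9)*(-66/7) = -1804/21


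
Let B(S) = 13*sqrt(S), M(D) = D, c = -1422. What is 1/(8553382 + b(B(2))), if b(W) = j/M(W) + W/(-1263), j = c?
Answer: 1152925589076651/9861412980140928305438 + 7373460939*sqrt(2)/9861412980140928305438 ≈ 1.1691e-7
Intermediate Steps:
j = -1422
b(W) = -1422/W - W/1263 (b(W) = -1422/W + W/(-1263) = -1422/W + W*(-1/1263) = -1422/W - W/1263)
1/(8553382 + b(B(2))) = 1/(8553382 + (-1422*sqrt(2)/26 - 13*sqrt(2)/1263)) = 1/(8553382 + (-711*sqrt(2)/13 - 13*sqrt(2)/1263)) = 1/(8553382 - 898162*sqrt(2)/16419)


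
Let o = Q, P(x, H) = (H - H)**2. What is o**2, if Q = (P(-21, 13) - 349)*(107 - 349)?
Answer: 7133153764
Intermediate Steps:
P(x, H) = 0 (P(x, H) = 0**2 = 0)
Q = 84458 (Q = (0 - 349)*(107 - 349) = -349*(-242) = 84458)
o = 84458
o**2 = 84458**2 = 7133153764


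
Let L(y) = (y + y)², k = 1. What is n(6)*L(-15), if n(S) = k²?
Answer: 900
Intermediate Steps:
n(S) = 1 (n(S) = 1² = 1)
L(y) = 4*y² (L(y) = (2*y)² = 4*y²)
n(6)*L(-15) = 1*(4*(-15)²) = 1*(4*225) = 1*900 = 900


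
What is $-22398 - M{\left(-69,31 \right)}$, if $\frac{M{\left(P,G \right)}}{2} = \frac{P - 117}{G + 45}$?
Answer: $- \frac{425469}{19} \approx -22393.0$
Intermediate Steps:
$M{\left(P,G \right)} = \frac{2 \left(-117 + P\right)}{45 + G}$ ($M{\left(P,G \right)} = 2 \frac{P - 117}{G + 45} = 2 \frac{-117 + P}{45 + G} = \frac{2 \left(-117 + P\right)}{45 + G}$)
$-22398 - M{\left(-69,31 \right)} = -22398 - \frac{2 \left(-117 - 69\right)}{45 + 31} = -22398 - 2 \cdot \frac{1}{76} \left(-186\right) = -22398 - - \frac{93}{19} = -22398 + \frac{93}{19} = - \frac{425469}{19}$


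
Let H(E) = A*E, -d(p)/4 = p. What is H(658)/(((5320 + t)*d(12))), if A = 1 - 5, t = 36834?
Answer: 47/36132 ≈ 0.0013008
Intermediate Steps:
A = -4
d(p) = -4*p
H(E) = -4*E
H(658)/(((5320 + t)*d(12))) = (-4*658)/(((5320 + 36834)*(-4*12))) = -2632/(42154*(-48)) = -2632/(-2023392) = -2632*(-1/2023392) = 47/36132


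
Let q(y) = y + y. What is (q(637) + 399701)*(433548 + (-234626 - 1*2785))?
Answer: 78646033575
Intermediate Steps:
q(y) = 2*y
(q(637) + 399701)*(433548 + (-234626 - 1*2785)) = (2*637 + 399701)*(433548 + (-234626 - 1*2785)) = (1274 + 399701)*(433548 + (-234626 - 2785)) = 400975*(433548 - 237411) = 400975*196137 = 78646033575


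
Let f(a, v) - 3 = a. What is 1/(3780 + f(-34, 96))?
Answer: 1/3749 ≈ 0.00026674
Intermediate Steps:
f(a, v) = 3 + a
1/(3780 + f(-34, 96)) = 1/(3780 + (3 - 34)) = 1/(3780 - 31) = 1/3749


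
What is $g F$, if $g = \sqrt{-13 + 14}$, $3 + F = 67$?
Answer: $64$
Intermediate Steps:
$F = 64$ ($F = -3 + 67 = 64$)
$g = 1$ ($g = \sqrt{1} = 1$)
$g F = 1 \cdot 64 = 64$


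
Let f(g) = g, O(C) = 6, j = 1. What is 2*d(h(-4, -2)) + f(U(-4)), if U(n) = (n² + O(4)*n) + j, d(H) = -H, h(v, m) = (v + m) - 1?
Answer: 7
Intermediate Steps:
h(v, m) = -1 + m + v (h(v, m) = (m + v) - 1 = -1 + m + v)
U(n) = 1 + n² + 6*n (U(n) = (n² + 6*n) + 1 = 1 + n² + 6*n)
2*d(h(-4, -2)) + f(U(-4)) = 2*(-(-1 - 2 - 4)) + (1 + (-4)² + 6*(-4)) = 2*(-1*(-7)) + (1 + 16 - 24) = 2*7 - 7 = 14 - 7 = 7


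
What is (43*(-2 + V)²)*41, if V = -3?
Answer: 44075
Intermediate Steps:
(43*(-2 + V)²)*41 = (43*(-2 - 3)²)*41 = (43*(-5)²)*41 = (43*25)*41 = 1075*41 = 44075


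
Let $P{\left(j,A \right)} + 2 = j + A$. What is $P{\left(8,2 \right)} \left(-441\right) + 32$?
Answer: $-3496$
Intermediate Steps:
$P{\left(j,A \right)} = -2 + A + j$ ($P{\left(j,A \right)} = -2 + \left(j + A\right) = -2 + \left(A + j\right) = -2 + A + j$)
$P{\left(8,2 \right)} \left(-441\right) + 32 = \left(-2 + 2 + 8\right) \left(-441\right) + 32 = 8 \left(-441\right) + 32 = -3528 + 32 = -3496$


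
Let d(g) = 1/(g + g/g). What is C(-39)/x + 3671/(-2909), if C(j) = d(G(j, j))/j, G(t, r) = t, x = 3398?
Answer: -18486551047/14649246924 ≈ -1.2619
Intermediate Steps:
d(g) = 1/(1 + g) (d(g) = 1/(g + 1) = 1/(1 + g))
C(j) = 1/(j*(1 + j)) (C(j) = 1/((1 + j)*j) = 1/(j*(1 + j)))
C(-39)/x + 3671/(-2909) = (1/((-39)*(1 - 39)))/3398 + 3671/(-2909) = -1/39/(-38)*(1/3398) + 3671*(-1/2909) = -1/39*(-1/38)*(1/3398) - 3671/2909 = (1/1482)*(1/3398) - 3671/2909 = 1/5035836 - 3671/2909 = -18486551047/14649246924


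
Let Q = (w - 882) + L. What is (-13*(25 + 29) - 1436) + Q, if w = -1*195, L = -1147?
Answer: -4362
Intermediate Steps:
w = -195
Q = -2224 (Q = (-195 - 882) - 1147 = -1077 - 1147 = -2224)
(-13*(25 + 29) - 1436) + Q = (-13*(25 + 29) - 1436) - 2224 = (-13*54 - 1436) - 2224 = (-702 - 1436) - 2224 = -2138 - 2224 = -4362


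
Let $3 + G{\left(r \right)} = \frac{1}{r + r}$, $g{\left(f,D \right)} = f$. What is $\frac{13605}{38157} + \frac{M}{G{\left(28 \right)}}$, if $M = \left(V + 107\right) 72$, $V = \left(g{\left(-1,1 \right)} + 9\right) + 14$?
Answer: $- \frac{6614750687}{2124073} \approx -3114.2$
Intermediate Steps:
$V = 22$ ($V = \left(-1 + 9\right) + 14 = 8 + 14 = 22$)
$M = 9288$ ($M = \left(22 + 107\right) 72 = 129 \cdot 72 = 9288$)
$G{\left(r \right)} = -3 + \frac{1}{2 r}$ ($G{\left(r \right)} = -3 + \frac{1}{r + r} = -3 + \frac{1}{2 r}$)
$\frac{13605}{38157} + \frac{M}{G{\left(28 \right)}} = \frac{13605}{38157} + \frac{9288}{-3 + \frac{1}{2 \cdot 28}} = 13605 \cdot \frac{1}{38157} + \frac{9288}{-3 + \frac{1}{2} \cdot \frac{1}{28}} = \frac{4535}{12719} + \frac{9288}{-3 + \frac{1}{56}} = \frac{4535}{12719} + \frac{9288}{- \frac{167}{56}} = \frac{4535}{12719} + 9288 \left(- \frac{56}{167}\right) = \frac{4535}{12719} - \frac{520128}{167} = - \frac{6614750687}{2124073}$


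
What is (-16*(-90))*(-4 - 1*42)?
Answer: -66240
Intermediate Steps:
(-16*(-90))*(-4 - 1*42) = 1440*(-4 - 42) = 1440*(-46) = -66240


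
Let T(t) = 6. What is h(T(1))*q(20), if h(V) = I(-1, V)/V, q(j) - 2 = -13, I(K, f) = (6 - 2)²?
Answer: -88/3 ≈ -29.333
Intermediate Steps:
I(K, f) = 16 (I(K, f) = 4² = 16)
q(j) = -11 (q(j) = 2 - 13 = -11)
h(V) = 16/V
h(T(1))*q(20) = (16/6)*(-11) = (16*(⅙))*(-11) = (8/3)*(-11) = -88/3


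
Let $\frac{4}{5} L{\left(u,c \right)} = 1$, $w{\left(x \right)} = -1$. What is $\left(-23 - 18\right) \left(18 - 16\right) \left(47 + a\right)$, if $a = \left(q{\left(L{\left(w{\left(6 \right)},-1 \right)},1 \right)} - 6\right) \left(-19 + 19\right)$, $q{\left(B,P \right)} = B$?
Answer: $-3854$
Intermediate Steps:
$L{\left(u,c \right)} = \frac{5}{4}$ ($L{\left(u,c \right)} = \frac{5}{4} \cdot 1 = \frac{5}{4}$)
$a = 0$ ($a = \left(\frac{5}{4} - 6\right) \left(-19 + 19\right) = \left(- \frac{19}{4}\right) 0 = 0$)
$\left(-23 - 18\right) \left(18 - 16\right) \left(47 + a\right) = \left(-23 - 18\right) \left(18 - 16\right) \left(47 + 0\right) = \left(-41\right) 2 \cdot 47 = \left(-82\right) 47 = -3854$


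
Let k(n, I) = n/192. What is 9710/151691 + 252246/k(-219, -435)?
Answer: -2448859962274/11073443 ≈ -2.2115e+5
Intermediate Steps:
k(n, I) = n/192 (k(n, I) = n*(1/192) = n/192)
9710/151691 + 252246/k(-219, -435) = 9710/151691 + 252246/(((1/192)*(-219))) = 9710*(1/151691) + 252246/(-73/64) = 9710/151691 + 252246*(-64/73) = 9710/151691 - 16143744/73 = -2448859962274/11073443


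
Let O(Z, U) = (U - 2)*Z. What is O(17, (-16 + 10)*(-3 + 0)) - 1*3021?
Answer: -2749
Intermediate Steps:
O(Z, U) = Z*(-2 + U) (O(Z, U) = (-2 + U)*Z = Z*(-2 + U))
O(17, (-16 + 10)*(-3 + 0)) - 1*3021 = 17*(-2 + (-16 + 10)*(-3 + 0)) - 1*3021 = 17*(-2 - 6*(-3)) - 3021 = 17*(-2 + 18) - 3021 = 17*16 - 3021 = 272 - 3021 = -2749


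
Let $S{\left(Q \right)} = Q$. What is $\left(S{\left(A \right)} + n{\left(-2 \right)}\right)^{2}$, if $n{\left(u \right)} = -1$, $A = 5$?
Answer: $16$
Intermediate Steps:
$\left(S{\left(A \right)} + n{\left(-2 \right)}\right)^{2} = \left(5 - 1\right)^{2} = 4^{2} = 16$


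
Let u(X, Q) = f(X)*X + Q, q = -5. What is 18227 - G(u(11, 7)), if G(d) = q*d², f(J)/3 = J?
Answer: 702727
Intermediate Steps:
f(J) = 3*J
u(X, Q) = Q + 3*X² (u(X, Q) = (3*X)*X + Q = 3*X² + Q = Q + 3*X²)
G(d) = -5*d²
18227 - G(u(11, 7)) = 18227 - (-5)*(7 + 3*11²)² = 18227 - (-5)*(7 + 3*121)² = 18227 - (-5)*(7 + 363)² = 18227 - (-5)*370² = 18227 - (-5)*136900 = 18227 - 1*(-684500) = 18227 + 684500 = 702727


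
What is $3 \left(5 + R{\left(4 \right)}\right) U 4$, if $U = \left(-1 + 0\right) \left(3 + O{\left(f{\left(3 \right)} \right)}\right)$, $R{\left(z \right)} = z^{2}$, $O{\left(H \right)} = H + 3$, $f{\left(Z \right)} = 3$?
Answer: $-2268$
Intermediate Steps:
$O{\left(H \right)} = 3 + H$
$U = -9$ ($U = \left(-1 + 0\right) \left(3 + \left(3 + 3\right)\right) = - (3 + 6) = \left(-1\right) 9 = -9$)
$3 \left(5 + R{\left(4 \right)}\right) U 4 = 3 \left(5 + 4^{2}\right) \left(-9\right) 4 = 3 \left(5 + 16\right) \left(-9\right) 4 = 3 \cdot 21 \left(-9\right) 4 = 3 \left(-189\right) 4 = \left(-567\right) 4 = -2268$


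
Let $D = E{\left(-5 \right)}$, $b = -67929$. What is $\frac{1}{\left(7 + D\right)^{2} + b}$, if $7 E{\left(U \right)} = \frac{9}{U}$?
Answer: $- \frac{1225}{83157329} \approx -1.4731 \cdot 10^{-5}$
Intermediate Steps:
$E{\left(U \right)} = \frac{9}{7 U}$ ($E{\left(U \right)} = \frac{9 \frac{1}{U}}{7} = \frac{9}{7 U}$)
$D = - \frac{9}{35}$ ($D = \frac{9}{7 \left(-5\right)} = \frac{9}{7} \left(- \frac{1}{5}\right) = - \frac{9}{35} \approx -0.25714$)
$\frac{1}{\left(7 + D\right)^{2} + b} = \frac{1}{\left(7 - \frac{9}{35}\right)^{2} - 67929} = \frac{1}{\left(\frac{236}{35}\right)^{2} - 67929} = \frac{1}{\frac{55696}{1225} - 67929} = \frac{1}{- \frac{83157329}{1225}} = - \frac{1225}{83157329}$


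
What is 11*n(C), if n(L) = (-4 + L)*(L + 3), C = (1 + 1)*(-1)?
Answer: -66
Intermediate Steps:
C = -2 (C = 2*(-1) = -2)
n(L) = (-4 + L)*(3 + L)
11*n(C) = 11*(-12 + (-2)**2 - 1*(-2)) = 11*(-12 + 4 + 2) = 11*(-6) = -66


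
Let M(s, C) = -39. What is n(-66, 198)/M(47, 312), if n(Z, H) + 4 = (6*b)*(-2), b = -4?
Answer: -44/39 ≈ -1.1282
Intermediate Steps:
n(Z, H) = 44 (n(Z, H) = -4 + (6*(-4))*(-2) = -4 - 24*(-2) = -4 + 48 = 44)
n(-66, 198)/M(47, 312) = 44/(-39) = 44*(-1/39) = -44/39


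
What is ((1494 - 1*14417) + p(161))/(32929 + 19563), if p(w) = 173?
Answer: -6375/26246 ≈ -0.24289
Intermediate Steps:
((1494 - 1*14417) + p(161))/(32929 + 19563) = ((1494 - 1*14417) + 173)/(32929 + 19563) = ((1494 - 14417) + 173)/52492 = (-12923 + 173)*(1/52492) = -12750*1/52492 = -6375/26246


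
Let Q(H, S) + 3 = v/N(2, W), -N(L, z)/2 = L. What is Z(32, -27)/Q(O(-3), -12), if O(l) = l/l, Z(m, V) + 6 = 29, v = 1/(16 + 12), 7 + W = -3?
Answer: -2576/337 ≈ -7.6439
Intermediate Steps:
W = -10 (W = -7 - 3 = -10)
v = 1/28 ≈ 0.035714
Z(m, V) = 23 (Z(m, V) = -6 + 29 = 23)
N(L, z) = -2*L
O(l) = 1
Q(H, S) = -337/112 (Q(H, S) = -3 + 1/(28*((-2*2))) = -3 + (1/28)/(-4) = -3 + (1/28)*(-¼) = -3 - 1/112 = -337/112)
Z(32, -27)/Q(O(-3), -12) = 23/(-337/112) = 23*(-112/337) = -2576/337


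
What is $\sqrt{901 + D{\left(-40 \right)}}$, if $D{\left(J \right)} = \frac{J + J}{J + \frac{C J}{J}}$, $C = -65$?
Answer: $\frac{\sqrt{397677}}{21} \approx 30.029$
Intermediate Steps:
$D{\left(J \right)} = \frac{2 J}{-65 + J}$ ($D{\left(J \right)} = \frac{J + J}{J + \frac{\left(-65\right) J}{J}} = \frac{2 J}{J - 65} = \frac{2 J}{-65 + J}$)
$\sqrt{901 + D{\left(-40 \right)}} = \sqrt{901 + 2 \left(-40\right) \frac{1}{-65 - 40}} = \sqrt{901 + 2 \left(-40\right) \frac{1}{-105}} = \sqrt{901 + 2 \left(-40\right) \left(- \frac{1}{105}\right)} = \sqrt{901 + \frac{16}{21}} = \sqrt{\frac{18937}{21}} = \frac{\sqrt{397677}}{21}$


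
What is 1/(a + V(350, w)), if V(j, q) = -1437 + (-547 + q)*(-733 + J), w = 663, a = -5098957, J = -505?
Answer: -1/5244002 ≈ -1.9069e-7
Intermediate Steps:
V(j, q) = 675749 - 1238*q (V(j, q) = -1437 + (-547 + q)*(-733 - 505) = -1437 + (-547 + q)*(-1238) = -1437 + (677186 - 1238*q) = 675749 - 1238*q)
1/(a + V(350, w)) = 1/(-5098957 + (675749 - 1238*663)) = 1/(-5098957 + (675749 - 820794)) = 1/(-5098957 - 145045) = 1/(-5244002) = -1/5244002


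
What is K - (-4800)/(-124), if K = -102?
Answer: -4362/31 ≈ -140.71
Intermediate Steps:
K - (-4800)/(-124) = -102 - (-4800)/(-124) = -102 - (-4800)*(-1)/124 = -102 - 32*75/62 = -102 - 1200/31 = -4362/31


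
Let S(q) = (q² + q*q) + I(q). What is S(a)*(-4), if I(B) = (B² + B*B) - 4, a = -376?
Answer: -2262000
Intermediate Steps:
I(B) = -4 + 2*B² (I(B) = (B² + B²) - 4 = 2*B² - 4 = -4 + 2*B²)
S(q) = -4 + 4*q² (S(q) = (q² + q*q) + (-4 + 2*q²) = (q² + q²) + (-4 + 2*q²) = 2*q² + (-4 + 2*q²) = -4 + 4*q²)
S(a)*(-4) = (-4 + 4*(-376)²)*(-4) = (-4 + 4*141376)*(-4) = (-4 + 565504)*(-4) = 565500*(-4) = -2262000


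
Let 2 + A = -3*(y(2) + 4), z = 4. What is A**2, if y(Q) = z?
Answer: 676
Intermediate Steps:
y(Q) = 4
A = -26 (A = -2 - 3*(4 + 4) = -2 - 3*8 = -2 - 24 = -26)
A**2 = (-26)**2 = 676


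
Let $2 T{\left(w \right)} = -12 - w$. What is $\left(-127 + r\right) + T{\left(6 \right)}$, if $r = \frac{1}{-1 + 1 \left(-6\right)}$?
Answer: $- \frac{953}{7} \approx -136.14$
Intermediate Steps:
$T{\left(w \right)} = -6 - \frac{w}{2}$ ($T{\left(w \right)} = \frac{-12 - w}{2} = -6 - \frac{w}{2}$)
$r = - \frac{1}{7}$ ($r = \frac{1}{-1 - 6} = \frac{1}{-7} = - \frac{1}{7} \approx -0.14286$)
$\left(-127 + r\right) + T{\left(6 \right)} = \left(-127 - \frac{1}{7}\right) - 9 = - \frac{890}{7} - 9 = - \frac{953}{7}$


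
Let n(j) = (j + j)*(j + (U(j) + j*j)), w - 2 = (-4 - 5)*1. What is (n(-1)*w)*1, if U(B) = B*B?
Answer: 14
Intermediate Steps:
U(B) = B²
w = -7 (w = 2 + (-4 - 5)*1 = 2 - 9*1 = 2 - 9 = -7)
n(j) = 2*j*(j + 2*j²) (n(j) = (j + j)*(j + (j² + j*j)) = (2*j)*(j + (j² + j²)) = (2*j)*(j + 2*j²) = 2*j*(j + 2*j²))
(n(-1)*w)*1 = (((-1)²*(2 + 4*(-1)))*(-7))*1 = ((1*(2 - 4))*(-7))*1 = ((1*(-2))*(-7))*1 = -2*(-7)*1 = 14*1 = 14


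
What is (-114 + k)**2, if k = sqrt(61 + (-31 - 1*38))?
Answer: 12988 - 456*I*sqrt(2) ≈ 12988.0 - 644.88*I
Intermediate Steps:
k = 2*I*sqrt(2) (k = sqrt(61 + (-31 - 38)) = sqrt(61 - 69) = sqrt(-8) = 2*I*sqrt(2) ≈ 2.8284*I)
(-114 + k)**2 = (-114 + 2*I*sqrt(2))**2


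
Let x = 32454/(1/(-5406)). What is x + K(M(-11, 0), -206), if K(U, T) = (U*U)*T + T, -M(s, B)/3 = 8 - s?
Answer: -176115824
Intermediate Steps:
M(s, B) = -24 + 3*s (M(s, B) = -3*(8 - s) = -24 + 3*s)
x = -175446324 (x = 32454/(-1/5406) = 32454*(-5406) = -175446324)
K(U, T) = T + T*U² (K(U, T) = U²*T + T = T*U² + T = T + T*U²)
x + K(M(-11, 0), -206) = -175446324 - 206*(1 + (-24 + 3*(-11))²) = -175446324 - 206*(1 + (-24 - 33)²) = -175446324 - 206*(1 + (-57)²) = -175446324 - 206*(1 + 3249) = -175446324 - 206*3250 = -175446324 - 669500 = -176115824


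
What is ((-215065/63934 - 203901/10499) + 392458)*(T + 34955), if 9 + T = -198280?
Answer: -21512673529956825753/335621533 ≈ -6.4098e+10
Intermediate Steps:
T = -198289 (T = -9 - 198280 = -198289)
((-215065/63934 - 203901/10499) + 392458)*(T + 34955) = ((-215065/63934 - 203901/10499) + 392458)*(-198289 + 34955) = ((-215065*1/63934 - 203901*1/10499) + 392458)*(-163334) = ((-215065/63934 - 203901/10499) + 392458)*(-163334) = (-15294173969/671243066 + 392458)*(-163334) = (263419417022259/671243066)*(-163334) = -21512673529956825753/335621533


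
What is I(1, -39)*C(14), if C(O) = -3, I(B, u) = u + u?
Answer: 234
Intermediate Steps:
I(B, u) = 2*u
I(1, -39)*C(14) = (2*(-39))*(-3) = -78*(-3) = 234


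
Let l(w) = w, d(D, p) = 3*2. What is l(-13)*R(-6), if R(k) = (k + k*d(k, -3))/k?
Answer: -91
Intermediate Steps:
d(D, p) = 6
R(k) = 7 (R(k) = (k + k*6)/k = (k + 6*k)/k = (7*k)/k = 7)
l(-13)*R(-6) = -13*7 = -91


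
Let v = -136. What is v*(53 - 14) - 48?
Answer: -5352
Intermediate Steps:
v*(53 - 14) - 48 = -136*(53 - 14) - 48 = -136*39 - 48 = -5304 - 48 = -5352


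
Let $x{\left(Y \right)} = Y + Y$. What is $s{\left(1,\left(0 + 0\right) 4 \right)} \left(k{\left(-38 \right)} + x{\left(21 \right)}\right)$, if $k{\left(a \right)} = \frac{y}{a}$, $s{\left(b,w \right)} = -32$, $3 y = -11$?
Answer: $- \frac{76784}{57} \approx -1347.1$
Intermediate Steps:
$y = - \frac{11}{3}$ ($y = \frac{1}{3} \left(-11\right) = - \frac{11}{3} \approx -3.6667$)
$x{\left(Y \right)} = 2 Y$
$k{\left(a \right)} = - \frac{11}{3 a}$
$s{\left(1,\left(0 + 0\right) 4 \right)} \left(k{\left(-38 \right)} + x{\left(21 \right)}\right) = - 32 \left(- \frac{11}{3 \left(-38\right)} + 2 \cdot 21\right) = - 32 \left(\left(- \frac{11}{3}\right) \left(- \frac{1}{38}\right) + 42\right) = - 32 \left(\frac{11}{114} + 42\right) = \left(-32\right) \frac{4799}{114} = - \frac{76784}{57}$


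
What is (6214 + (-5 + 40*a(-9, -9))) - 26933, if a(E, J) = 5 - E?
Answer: -20164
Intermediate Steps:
(6214 + (-5 + 40*a(-9, -9))) - 26933 = (6214 + (-5 + 40*(5 - 1*(-9)))) - 26933 = (6214 + (-5 + 40*(5 + 9))) - 26933 = (6214 + (-5 + 40*14)) - 26933 = (6214 + (-5 + 560)) - 26933 = (6214 + 555) - 26933 = 6769 - 26933 = -20164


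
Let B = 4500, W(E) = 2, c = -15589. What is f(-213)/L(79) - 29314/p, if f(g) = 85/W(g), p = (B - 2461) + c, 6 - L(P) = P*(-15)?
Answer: 35488849/16138050 ≈ 2.1991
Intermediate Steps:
L(P) = 6 + 15*P (L(P) = 6 - P*(-15) = 6 - (-15)*P = 6 + 15*P)
p = -13550 (p = (4500 - 2461) - 15589 = 2039 - 15589 = -13550)
f(g) = 85/2
f(-213)/L(79) - 29314/p = 85/(2*(6 + 15*79)) - 29314/(-13550) = 85/(2*(6 + 1185)) - 29314*(-1/13550) = (85/2)/1191 + 14657/6775 = (85/2)*(1/1191) + 14657/6775 = 85/2382 + 14657/6775 = 35488849/16138050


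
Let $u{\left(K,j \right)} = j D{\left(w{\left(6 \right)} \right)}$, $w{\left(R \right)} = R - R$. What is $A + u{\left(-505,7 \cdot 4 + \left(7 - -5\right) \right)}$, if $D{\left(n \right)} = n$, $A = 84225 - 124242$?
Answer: $-40017$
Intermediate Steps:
$w{\left(R \right)} = 0$
$A = -40017$ ($A = 84225 - 124242 = -40017$)
$u{\left(K,j \right)} = 0$ ($u{\left(K,j \right)} = j 0 = 0$)
$A + u{\left(-505,7 \cdot 4 + \left(7 - -5\right) \right)} = -40017 + 0 = -40017$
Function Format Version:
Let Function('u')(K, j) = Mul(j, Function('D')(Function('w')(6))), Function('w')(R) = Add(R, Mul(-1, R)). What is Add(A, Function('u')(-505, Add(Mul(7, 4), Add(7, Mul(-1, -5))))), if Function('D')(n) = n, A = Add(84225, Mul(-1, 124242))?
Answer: -40017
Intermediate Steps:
Function('w')(R) = 0
A = -40017 (A = Add(84225, -124242) = -40017)
Function('u')(K, j) = 0 (Function('u')(K, j) = Mul(j, 0) = 0)
Add(A, Function('u')(-505, Add(Mul(7, 4), Add(7, Mul(-1, -5))))) = Add(-40017, 0) = -40017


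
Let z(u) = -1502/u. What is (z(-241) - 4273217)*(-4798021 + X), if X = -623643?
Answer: 5583467028974880/241 ≈ 2.3168e+13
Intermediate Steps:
(z(-241) - 4273217)*(-4798021 + X) = (-1502/(-241) - 4273217)*(-4798021 - 623643) = (-1502*(-1/241) - 4273217)*(-5421664) = (1502/241 - 4273217)*(-5421664) = -1029843795/241*(-5421664) = 5583467028974880/241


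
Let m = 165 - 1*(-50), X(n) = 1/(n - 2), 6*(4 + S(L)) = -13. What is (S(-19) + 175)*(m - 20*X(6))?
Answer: 35455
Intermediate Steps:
S(L) = -37/6 (S(L) = -4 + (1/6)*(-13) = -4 - 13/6 = -37/6)
X(n) = 1/(-2 + n)
m = 215 (m = 165 + 50 = 215)
(S(-19) + 175)*(m - 20*X(6)) = (-37/6 + 175)*(215 - 20/(-2 + 6)) = 1013*(215 - 20/4)/6 = 1013*(215 - 20*1/4)/6 = 1013*(215 - 5)/6 = (1013/6)*210 = 35455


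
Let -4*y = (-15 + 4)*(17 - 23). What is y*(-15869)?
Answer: 523677/2 ≈ 2.6184e+5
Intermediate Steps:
y = -33/2 (y = -(-15 + 4)*(17 - 23)/4 = -(-11)*(-6)/4 = -¼*66 = -33/2 ≈ -16.500)
y*(-15869) = -33/2*(-15869) = 523677/2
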